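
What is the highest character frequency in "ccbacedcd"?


Input: ccbacedcd
Character counts:
  'a': 1
  'b': 1
  'c': 4
  'd': 2
  'e': 1
Maximum frequency: 4

4


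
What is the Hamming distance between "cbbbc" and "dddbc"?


Comparing "cbbbc" and "dddbc" position by position:
  Position 0: 'c' vs 'd' => differ
  Position 1: 'b' vs 'd' => differ
  Position 2: 'b' vs 'd' => differ
  Position 3: 'b' vs 'b' => same
  Position 4: 'c' vs 'c' => same
Total differences (Hamming distance): 3

3


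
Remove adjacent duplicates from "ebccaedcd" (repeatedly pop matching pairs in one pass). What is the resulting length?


Input: ebccaedcd
Stack-based adjacent duplicate removal:
  Read 'e': push. Stack: e
  Read 'b': push. Stack: eb
  Read 'c': push. Stack: ebc
  Read 'c': matches stack top 'c' => pop. Stack: eb
  Read 'a': push. Stack: eba
  Read 'e': push. Stack: ebae
  Read 'd': push. Stack: ebaed
  Read 'c': push. Stack: ebaedc
  Read 'd': push. Stack: ebaedcd
Final stack: "ebaedcd" (length 7)

7


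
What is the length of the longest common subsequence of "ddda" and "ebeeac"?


LCS of "ddda" and "ebeeac"
DP table:
           e    b    e    e    a    c
      0    0    0    0    0    0    0
  d   0    0    0    0    0    0    0
  d   0    0    0    0    0    0    0
  d   0    0    0    0    0    0    0
  a   0    0    0    0    0    1    1
LCS length = dp[4][6] = 1

1


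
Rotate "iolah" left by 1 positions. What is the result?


Input: "iolah", rotate left by 1
First 1 characters: "i"
Remaining characters: "olah"
Concatenate remaining + first: "olah" + "i" = "olahi"

olahi


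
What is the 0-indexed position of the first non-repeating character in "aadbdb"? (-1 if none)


Input: aadbdb
Character frequencies:
  'a': 2
  'b': 2
  'd': 2
Scanning left to right for freq == 1:
  Position 0 ('a'): freq=2, skip
  Position 1 ('a'): freq=2, skip
  Position 2 ('d'): freq=2, skip
  Position 3 ('b'): freq=2, skip
  Position 4 ('d'): freq=2, skip
  Position 5 ('b'): freq=2, skip
  No unique character found => answer = -1

-1


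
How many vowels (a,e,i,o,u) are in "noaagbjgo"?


Input: noaagbjgo
Checking each character:
  'n' at position 0: consonant
  'o' at position 1: vowel (running total: 1)
  'a' at position 2: vowel (running total: 2)
  'a' at position 3: vowel (running total: 3)
  'g' at position 4: consonant
  'b' at position 5: consonant
  'j' at position 6: consonant
  'g' at position 7: consonant
  'o' at position 8: vowel (running total: 4)
Total vowels: 4

4


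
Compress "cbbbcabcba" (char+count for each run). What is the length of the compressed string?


Input: cbbbcabcba
Runs:
  'c' x 1 => "c1"
  'b' x 3 => "b3"
  'c' x 1 => "c1"
  'a' x 1 => "a1"
  'b' x 1 => "b1"
  'c' x 1 => "c1"
  'b' x 1 => "b1"
  'a' x 1 => "a1"
Compressed: "c1b3c1a1b1c1b1a1"
Compressed length: 16

16


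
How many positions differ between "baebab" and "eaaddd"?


Comparing "baebab" and "eaaddd" position by position:
  Position 0: 'b' vs 'e' => DIFFER
  Position 1: 'a' vs 'a' => same
  Position 2: 'e' vs 'a' => DIFFER
  Position 3: 'b' vs 'd' => DIFFER
  Position 4: 'a' vs 'd' => DIFFER
  Position 5: 'b' vs 'd' => DIFFER
Positions that differ: 5

5


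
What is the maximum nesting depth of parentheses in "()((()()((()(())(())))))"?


Input: "()((()()((()(())(())))))"
Tracking depth:
  Position 0 '(': depth becomes 1
  Position 1 ')': depth becomes 0
  Position 2 '(': depth becomes 1
  Position 3 '(': depth becomes 2
  Position 4 '(': depth becomes 3
  Position 5 ')': depth becomes 2
  Position 6 '(': depth becomes 3
  Position 7 ')': depth becomes 2
  Position 8 '(': depth becomes 3
  Position 9 '(': depth becomes 4
  Position 10 '(': depth becomes 5
  Position 11 ')': depth becomes 4
  Position 12 '(': depth becomes 5
  Position 13 '(': depth becomes 6
  Position 14 ')': depth becomes 5
  Position 15 ')': depth becomes 4
  Position 16 '(': depth becomes 5
  Position 17 '(': depth becomes 6
  Position 18 ')': depth becomes 5
  Position 19 ')': depth becomes 4
  Position 20 ')': depth becomes 3
  Position 21 ')': depth becomes 2
  Position 22 ')': depth becomes 1
  Position 23 ')': depth becomes 0
Maximum depth reached: 6

6


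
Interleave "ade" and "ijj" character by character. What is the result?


Interleaving "ade" and "ijj":
  Position 0: 'a' from first, 'i' from second => "ai"
  Position 1: 'd' from first, 'j' from second => "dj"
  Position 2: 'e' from first, 'j' from second => "ej"
Result: aidjej

aidjej


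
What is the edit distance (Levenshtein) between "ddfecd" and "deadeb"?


Computing edit distance: "ddfecd" -> "deadeb"
DP table:
           d    e    a    d    e    b
      0    1    2    3    4    5    6
  d   1    0    1    2    3    4    5
  d   2    1    1    2    2    3    4
  f   3    2    2    2    3    3    4
  e   4    3    2    3    3    3    4
  c   5    4    3    3    4    4    4
  d   6    5    4    4    3    4    5
Edit distance = dp[6][6] = 5

5


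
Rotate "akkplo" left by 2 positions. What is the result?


Input: "akkplo", rotate left by 2
First 2 characters: "ak"
Remaining characters: "kplo"
Concatenate remaining + first: "kplo" + "ak" = "kploak"

kploak


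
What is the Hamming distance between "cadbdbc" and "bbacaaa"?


Comparing "cadbdbc" and "bbacaaa" position by position:
  Position 0: 'c' vs 'b' => differ
  Position 1: 'a' vs 'b' => differ
  Position 2: 'd' vs 'a' => differ
  Position 3: 'b' vs 'c' => differ
  Position 4: 'd' vs 'a' => differ
  Position 5: 'b' vs 'a' => differ
  Position 6: 'c' vs 'a' => differ
Total differences (Hamming distance): 7

7


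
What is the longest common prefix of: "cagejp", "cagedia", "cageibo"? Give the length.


Words: cagejp, cagedia, cageibo
  Position 0: all 'c' => match
  Position 1: all 'a' => match
  Position 2: all 'g' => match
  Position 3: all 'e' => match
  Position 4: ('j', 'd', 'i') => mismatch, stop
LCP = "cage" (length 4)

4


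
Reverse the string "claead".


Input: claead
Reading characters right to left:
  Position 5: 'd'
  Position 4: 'a'
  Position 3: 'e'
  Position 2: 'a'
  Position 1: 'l'
  Position 0: 'c'
Reversed: daealc

daealc


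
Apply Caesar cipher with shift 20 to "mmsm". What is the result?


Caesar cipher: shift "mmsm" by 20
  'm' (pos 12) + 20 = pos 6 = 'g'
  'm' (pos 12) + 20 = pos 6 = 'g'
  's' (pos 18) + 20 = pos 12 = 'm'
  'm' (pos 12) + 20 = pos 6 = 'g'
Result: ggmg

ggmg


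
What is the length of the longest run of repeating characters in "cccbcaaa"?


Input: "cccbcaaa"
Scanning for longest run:
  Position 1 ('c'): continues run of 'c', length=2
  Position 2 ('c'): continues run of 'c', length=3
  Position 3 ('b'): new char, reset run to 1
  Position 4 ('c'): new char, reset run to 1
  Position 5 ('a'): new char, reset run to 1
  Position 6 ('a'): continues run of 'a', length=2
  Position 7 ('a'): continues run of 'a', length=3
Longest run: 'c' with length 3

3


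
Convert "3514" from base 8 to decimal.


Input: "3514" in base 8
Positional expansion:
  Digit '3' (value 3) x 8^3 = 1536
  Digit '5' (value 5) x 8^2 = 320
  Digit '1' (value 1) x 8^1 = 8
  Digit '4' (value 4) x 8^0 = 4
Sum = 1868

1868


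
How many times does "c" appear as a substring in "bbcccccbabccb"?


Searching for "c" in "bbcccccbabccb"
Scanning each position:
  Position 0: "b" => no
  Position 1: "b" => no
  Position 2: "c" => MATCH
  Position 3: "c" => MATCH
  Position 4: "c" => MATCH
  Position 5: "c" => MATCH
  Position 6: "c" => MATCH
  Position 7: "b" => no
  Position 8: "a" => no
  Position 9: "b" => no
  Position 10: "c" => MATCH
  Position 11: "c" => MATCH
  Position 12: "b" => no
Total occurrences: 7

7


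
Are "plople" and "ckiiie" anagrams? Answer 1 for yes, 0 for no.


Strings: "plople", "ckiiie"
Sorted first:  ellopp
Sorted second: ceiiik
Differ at position 0: 'e' vs 'c' => not anagrams

0


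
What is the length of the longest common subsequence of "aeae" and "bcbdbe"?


LCS of "aeae" and "bcbdbe"
DP table:
           b    c    b    d    b    e
      0    0    0    0    0    0    0
  a   0    0    0    0    0    0    0
  e   0    0    0    0    0    0    1
  a   0    0    0    0    0    0    1
  e   0    0    0    0    0    0    1
LCS length = dp[4][6] = 1

1


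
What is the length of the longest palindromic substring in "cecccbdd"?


Input: "cecccbdd"
Checking substrings for palindromes:
  [0:3] "cec" (len 3) => palindrome
  [2:5] "ccc" (len 3) => palindrome
  [2:4] "cc" (len 2) => palindrome
  [3:5] "cc" (len 2) => palindrome
  [6:8] "dd" (len 2) => palindrome
Longest palindromic substring: "cec" with length 3

3


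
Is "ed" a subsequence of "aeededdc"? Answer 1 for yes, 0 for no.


Check if "ed" is a subsequence of "aeededdc"
Greedy scan:
  Position 0 ('a'): no match needed
  Position 1 ('e'): matches sub[0] = 'e'
  Position 2 ('e'): no match needed
  Position 3 ('d'): matches sub[1] = 'd'
  Position 4 ('e'): no match needed
  Position 5 ('d'): no match needed
  Position 6 ('d'): no match needed
  Position 7 ('c'): no match needed
All 2 characters matched => is a subsequence

1


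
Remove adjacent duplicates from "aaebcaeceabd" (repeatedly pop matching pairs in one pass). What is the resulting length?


Input: aaebcaeceabd
Stack-based adjacent duplicate removal:
  Read 'a': push. Stack: a
  Read 'a': matches stack top 'a' => pop. Stack: (empty)
  Read 'e': push. Stack: e
  Read 'b': push. Stack: eb
  Read 'c': push. Stack: ebc
  Read 'a': push. Stack: ebca
  Read 'e': push. Stack: ebcae
  Read 'c': push. Stack: ebcaec
  Read 'e': push. Stack: ebcaece
  Read 'a': push. Stack: ebcaecea
  Read 'b': push. Stack: ebcaeceab
  Read 'd': push. Stack: ebcaeceabd
Final stack: "ebcaeceabd" (length 10)

10


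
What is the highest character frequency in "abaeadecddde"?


Input: abaeadecddde
Character counts:
  'a': 3
  'b': 1
  'c': 1
  'd': 4
  'e': 3
Maximum frequency: 4

4


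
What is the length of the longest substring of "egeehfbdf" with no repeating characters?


Input: "egeehfbdf"
Sliding window (track last position of each char):
  Position 0 ('e'): window [0,0] length 1 -- new best
  Position 1 ('g'): window [0,1] length 2 -- new best
  Position 2 ('e'): repeat (last at 0), move window start to 1
  Position 2 ('e'): window [1,2] length 2
  Position 3 ('e'): repeat (last at 2), move window start to 3
  Position 3 ('e'): window [3,3] length 1
  Position 4 ('h'): window [3,4] length 2
  Position 5 ('f'): window [3,5] length 3 -- new best
  Position 6 ('b'): window [3,6] length 4 -- new best
  Position 7 ('d'): window [3,7] length 5 -- new best
  Position 8 ('f'): repeat (last at 5), move window start to 6
  Position 8 ('f'): window [6,8] length 3
Longest substring with no repeats: "ehfbd" with length 5

5


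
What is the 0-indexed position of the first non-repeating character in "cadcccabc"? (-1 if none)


Input: cadcccabc
Character frequencies:
  'a': 2
  'b': 1
  'c': 5
  'd': 1
Scanning left to right for freq == 1:
  Position 0 ('c'): freq=5, skip
  Position 1 ('a'): freq=2, skip
  Position 2 ('d'): unique! => answer = 2

2


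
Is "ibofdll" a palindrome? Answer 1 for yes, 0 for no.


Input: ibofdll
Reversed: lldfobi
  Compare pos 0 ('i') with pos 6 ('l'): MISMATCH
  Compare pos 1 ('b') with pos 5 ('l'): MISMATCH
  Compare pos 2 ('o') with pos 4 ('d'): MISMATCH
Result: not a palindrome

0


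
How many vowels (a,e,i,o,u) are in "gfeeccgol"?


Input: gfeeccgol
Checking each character:
  'g' at position 0: consonant
  'f' at position 1: consonant
  'e' at position 2: vowel (running total: 1)
  'e' at position 3: vowel (running total: 2)
  'c' at position 4: consonant
  'c' at position 5: consonant
  'g' at position 6: consonant
  'o' at position 7: vowel (running total: 3)
  'l' at position 8: consonant
Total vowels: 3

3


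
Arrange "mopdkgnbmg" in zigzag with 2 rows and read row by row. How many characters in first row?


Zigzag "mopdkgnbmg" into 2 rows:
Placing characters:
  'm' => row 0
  'o' => row 1
  'p' => row 0
  'd' => row 1
  'k' => row 0
  'g' => row 1
  'n' => row 0
  'b' => row 1
  'm' => row 0
  'g' => row 1
Rows:
  Row 0: "mpknm"
  Row 1: "odgbg"
First row length: 5

5


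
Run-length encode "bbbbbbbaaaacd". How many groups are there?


Input: bbbbbbbaaaacd
Scanning for consecutive runs:
  Group 1: 'b' x 7 (positions 0-6)
  Group 2: 'a' x 4 (positions 7-10)
  Group 3: 'c' x 1 (positions 11-11)
  Group 4: 'd' x 1 (positions 12-12)
Total groups: 4

4


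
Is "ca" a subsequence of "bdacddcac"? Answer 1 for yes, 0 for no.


Check if "ca" is a subsequence of "bdacddcac"
Greedy scan:
  Position 0 ('b'): no match needed
  Position 1 ('d'): no match needed
  Position 2 ('a'): no match needed
  Position 3 ('c'): matches sub[0] = 'c'
  Position 4 ('d'): no match needed
  Position 5 ('d'): no match needed
  Position 6 ('c'): no match needed
  Position 7 ('a'): matches sub[1] = 'a'
  Position 8 ('c'): no match needed
All 2 characters matched => is a subsequence

1


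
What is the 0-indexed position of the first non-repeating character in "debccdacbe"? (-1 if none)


Input: debccdacbe
Character frequencies:
  'a': 1
  'b': 2
  'c': 3
  'd': 2
  'e': 2
Scanning left to right for freq == 1:
  Position 0 ('d'): freq=2, skip
  Position 1 ('e'): freq=2, skip
  Position 2 ('b'): freq=2, skip
  Position 3 ('c'): freq=3, skip
  Position 4 ('c'): freq=3, skip
  Position 5 ('d'): freq=2, skip
  Position 6 ('a'): unique! => answer = 6

6


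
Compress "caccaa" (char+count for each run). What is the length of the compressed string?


Input: caccaa
Runs:
  'c' x 1 => "c1"
  'a' x 1 => "a1"
  'c' x 2 => "c2"
  'a' x 2 => "a2"
Compressed: "c1a1c2a2"
Compressed length: 8

8


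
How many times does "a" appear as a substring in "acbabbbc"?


Searching for "a" in "acbabbbc"
Scanning each position:
  Position 0: "a" => MATCH
  Position 1: "c" => no
  Position 2: "b" => no
  Position 3: "a" => MATCH
  Position 4: "b" => no
  Position 5: "b" => no
  Position 6: "b" => no
  Position 7: "c" => no
Total occurrences: 2

2


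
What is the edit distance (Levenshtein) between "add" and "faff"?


Computing edit distance: "add" -> "faff"
DP table:
           f    a    f    f
      0    1    2    3    4
  a   1    1    1    2    3
  d   2    2    2    2    3
  d   3    3    3    3    3
Edit distance = dp[3][4] = 3

3


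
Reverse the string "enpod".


Input: enpod
Reading characters right to left:
  Position 4: 'd'
  Position 3: 'o'
  Position 2: 'p'
  Position 1: 'n'
  Position 0: 'e'
Reversed: dopne

dopne


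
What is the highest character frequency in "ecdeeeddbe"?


Input: ecdeeeddbe
Character counts:
  'b': 1
  'c': 1
  'd': 3
  'e': 5
Maximum frequency: 5

5


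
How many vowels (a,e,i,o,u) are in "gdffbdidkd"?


Input: gdffbdidkd
Checking each character:
  'g' at position 0: consonant
  'd' at position 1: consonant
  'f' at position 2: consonant
  'f' at position 3: consonant
  'b' at position 4: consonant
  'd' at position 5: consonant
  'i' at position 6: vowel (running total: 1)
  'd' at position 7: consonant
  'k' at position 8: consonant
  'd' at position 9: consonant
Total vowels: 1

1


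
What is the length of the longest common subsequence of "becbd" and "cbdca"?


LCS of "becbd" and "cbdca"
DP table:
           c    b    d    c    a
      0    0    0    0    0    0
  b   0    0    1    1    1    1
  e   0    0    1    1    1    1
  c   0    1    1    1    2    2
  b   0    1    2    2    2    2
  d   0    1    2    3    3    3
LCS length = dp[5][5] = 3

3


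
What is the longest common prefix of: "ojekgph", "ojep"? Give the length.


Words: ojekgph, ojep
  Position 0: all 'o' => match
  Position 1: all 'j' => match
  Position 2: all 'e' => match
  Position 3: ('k', 'p') => mismatch, stop
LCP = "oje" (length 3)

3


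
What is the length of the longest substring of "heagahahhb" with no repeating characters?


Input: "heagahahhb"
Sliding window (track last position of each char):
  Position 0 ('h'): window [0,0] length 1 -- new best
  Position 1 ('e'): window [0,1] length 2 -- new best
  Position 2 ('a'): window [0,2] length 3 -- new best
  Position 3 ('g'): window [0,3] length 4 -- new best
  Position 4 ('a'): repeat (last at 2), move window start to 3
  Position 4 ('a'): window [3,4] length 2
  Position 5 ('h'): window [3,5] length 3
  Position 6 ('a'): repeat (last at 4), move window start to 5
  Position 6 ('a'): window [5,6] length 2
  Position 7 ('h'): repeat (last at 5), move window start to 6
  Position 7 ('h'): window [6,7] length 2
  Position 8 ('h'): repeat (last at 7), move window start to 8
  Position 8 ('h'): window [8,8] length 1
  Position 9 ('b'): window [8,9] length 2
Longest substring with no repeats: "heag" with length 4

4


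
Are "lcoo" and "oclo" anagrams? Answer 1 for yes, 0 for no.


Strings: "lcoo", "oclo"
Sorted first:  cloo
Sorted second: cloo
Sorted forms match => anagrams

1


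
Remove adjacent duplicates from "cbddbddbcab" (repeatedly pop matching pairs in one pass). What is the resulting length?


Input: cbddbddbcab
Stack-based adjacent duplicate removal:
  Read 'c': push. Stack: c
  Read 'b': push. Stack: cb
  Read 'd': push. Stack: cbd
  Read 'd': matches stack top 'd' => pop. Stack: cb
  Read 'b': matches stack top 'b' => pop. Stack: c
  Read 'd': push. Stack: cd
  Read 'd': matches stack top 'd' => pop. Stack: c
  Read 'b': push. Stack: cb
  Read 'c': push. Stack: cbc
  Read 'a': push. Stack: cbca
  Read 'b': push. Stack: cbcab
Final stack: "cbcab" (length 5)

5


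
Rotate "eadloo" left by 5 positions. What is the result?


Input: "eadloo", rotate left by 5
First 5 characters: "eadlo"
Remaining characters: "o"
Concatenate remaining + first: "o" + "eadlo" = "oeadlo"

oeadlo


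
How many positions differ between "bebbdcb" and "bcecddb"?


Comparing "bebbdcb" and "bcecddb" position by position:
  Position 0: 'b' vs 'b' => same
  Position 1: 'e' vs 'c' => DIFFER
  Position 2: 'b' vs 'e' => DIFFER
  Position 3: 'b' vs 'c' => DIFFER
  Position 4: 'd' vs 'd' => same
  Position 5: 'c' vs 'd' => DIFFER
  Position 6: 'b' vs 'b' => same
Positions that differ: 4

4


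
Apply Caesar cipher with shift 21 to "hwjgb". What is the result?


Caesar cipher: shift "hwjgb" by 21
  'h' (pos 7) + 21 = pos 2 = 'c'
  'w' (pos 22) + 21 = pos 17 = 'r'
  'j' (pos 9) + 21 = pos 4 = 'e'
  'g' (pos 6) + 21 = pos 1 = 'b'
  'b' (pos 1) + 21 = pos 22 = 'w'
Result: crebw

crebw


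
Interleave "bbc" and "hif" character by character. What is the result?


Interleaving "bbc" and "hif":
  Position 0: 'b' from first, 'h' from second => "bh"
  Position 1: 'b' from first, 'i' from second => "bi"
  Position 2: 'c' from first, 'f' from second => "cf"
Result: bhbicf

bhbicf


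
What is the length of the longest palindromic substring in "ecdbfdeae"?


Input: "ecdbfdeae"
Checking substrings for palindromes:
  [6:9] "eae" (len 3) => palindrome
Longest palindromic substring: "eae" with length 3

3


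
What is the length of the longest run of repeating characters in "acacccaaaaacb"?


Input: "acacccaaaaacb"
Scanning for longest run:
  Position 1 ('c'): new char, reset run to 1
  Position 2 ('a'): new char, reset run to 1
  Position 3 ('c'): new char, reset run to 1
  Position 4 ('c'): continues run of 'c', length=2
  Position 5 ('c'): continues run of 'c', length=3
  Position 6 ('a'): new char, reset run to 1
  Position 7 ('a'): continues run of 'a', length=2
  Position 8 ('a'): continues run of 'a', length=3
  Position 9 ('a'): continues run of 'a', length=4
  Position 10 ('a'): continues run of 'a', length=5
  Position 11 ('c'): new char, reset run to 1
  Position 12 ('b'): new char, reset run to 1
Longest run: 'a' with length 5

5


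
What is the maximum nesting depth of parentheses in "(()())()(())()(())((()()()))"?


Input: "(()())()(())()(())((()()()))"
Tracking depth:
  Position 0 '(': depth becomes 1
  Position 1 '(': depth becomes 2
  Position 2 ')': depth becomes 1
  Position 3 '(': depth becomes 2
  Position 4 ')': depth becomes 1
  Position 5 ')': depth becomes 0
  Position 6 '(': depth becomes 1
  Position 7 ')': depth becomes 0
  Position 8 '(': depth becomes 1
  Position 9 '(': depth becomes 2
  Position 10 ')': depth becomes 1
  Position 11 ')': depth becomes 0
  Position 12 '(': depth becomes 1
  Position 13 ')': depth becomes 0
  Position 14 '(': depth becomes 1
  Position 15 '(': depth becomes 2
  Position 16 ')': depth becomes 1
  Position 17 ')': depth becomes 0
  Position 18 '(': depth becomes 1
  Position 19 '(': depth becomes 2
  Position 20 '(': depth becomes 3
  Position 21 ')': depth becomes 2
  Position 22 '(': depth becomes 3
  Position 23 ')': depth becomes 2
  Position 24 '(': depth becomes 3
  Position 25 ')': depth becomes 2
  Position 26 ')': depth becomes 1
  Position 27 ')': depth becomes 0
Maximum depth reached: 3

3


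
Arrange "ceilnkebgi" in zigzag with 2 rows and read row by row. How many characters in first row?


Zigzag "ceilnkebgi" into 2 rows:
Placing characters:
  'c' => row 0
  'e' => row 1
  'i' => row 0
  'l' => row 1
  'n' => row 0
  'k' => row 1
  'e' => row 0
  'b' => row 1
  'g' => row 0
  'i' => row 1
Rows:
  Row 0: "cineg"
  Row 1: "elkbi"
First row length: 5

5


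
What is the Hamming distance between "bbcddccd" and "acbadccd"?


Comparing "bbcddccd" and "acbadccd" position by position:
  Position 0: 'b' vs 'a' => differ
  Position 1: 'b' vs 'c' => differ
  Position 2: 'c' vs 'b' => differ
  Position 3: 'd' vs 'a' => differ
  Position 4: 'd' vs 'd' => same
  Position 5: 'c' vs 'c' => same
  Position 6: 'c' vs 'c' => same
  Position 7: 'd' vs 'd' => same
Total differences (Hamming distance): 4

4


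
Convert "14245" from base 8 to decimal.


Input: "14245" in base 8
Positional expansion:
  Digit '1' (value 1) x 8^4 = 4096
  Digit '4' (value 4) x 8^3 = 2048
  Digit '2' (value 2) x 8^2 = 128
  Digit '4' (value 4) x 8^1 = 32
  Digit '5' (value 5) x 8^0 = 5
Sum = 6309

6309


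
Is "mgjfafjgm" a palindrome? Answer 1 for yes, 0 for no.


Input: mgjfafjgm
Reversed: mgjfafjgm
  Compare pos 0 ('m') with pos 8 ('m'): match
  Compare pos 1 ('g') with pos 7 ('g'): match
  Compare pos 2 ('j') with pos 6 ('j'): match
  Compare pos 3 ('f') with pos 5 ('f'): match
Result: palindrome

1


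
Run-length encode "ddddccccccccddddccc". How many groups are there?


Input: ddddccccccccddddccc
Scanning for consecutive runs:
  Group 1: 'd' x 4 (positions 0-3)
  Group 2: 'c' x 8 (positions 4-11)
  Group 3: 'd' x 4 (positions 12-15)
  Group 4: 'c' x 3 (positions 16-18)
Total groups: 4

4


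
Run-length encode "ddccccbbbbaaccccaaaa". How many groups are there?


Input: ddccccbbbbaaccccaaaa
Scanning for consecutive runs:
  Group 1: 'd' x 2 (positions 0-1)
  Group 2: 'c' x 4 (positions 2-5)
  Group 3: 'b' x 4 (positions 6-9)
  Group 4: 'a' x 2 (positions 10-11)
  Group 5: 'c' x 4 (positions 12-15)
  Group 6: 'a' x 4 (positions 16-19)
Total groups: 6

6


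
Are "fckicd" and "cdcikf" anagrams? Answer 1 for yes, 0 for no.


Strings: "fckicd", "cdcikf"
Sorted first:  ccdfik
Sorted second: ccdfik
Sorted forms match => anagrams

1


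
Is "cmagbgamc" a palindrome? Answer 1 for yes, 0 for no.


Input: cmagbgamc
Reversed: cmagbgamc
  Compare pos 0 ('c') with pos 8 ('c'): match
  Compare pos 1 ('m') with pos 7 ('m'): match
  Compare pos 2 ('a') with pos 6 ('a'): match
  Compare pos 3 ('g') with pos 5 ('g'): match
Result: palindrome

1


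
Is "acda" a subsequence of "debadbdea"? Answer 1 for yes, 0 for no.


Check if "acda" is a subsequence of "debadbdea"
Greedy scan:
  Position 0 ('d'): no match needed
  Position 1 ('e'): no match needed
  Position 2 ('b'): no match needed
  Position 3 ('a'): matches sub[0] = 'a'
  Position 4 ('d'): no match needed
  Position 5 ('b'): no match needed
  Position 6 ('d'): no match needed
  Position 7 ('e'): no match needed
  Position 8 ('a'): no match needed
Only matched 1/4 characters => not a subsequence

0


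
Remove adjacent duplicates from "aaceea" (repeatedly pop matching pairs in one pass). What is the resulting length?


Input: aaceea
Stack-based adjacent duplicate removal:
  Read 'a': push. Stack: a
  Read 'a': matches stack top 'a' => pop. Stack: (empty)
  Read 'c': push. Stack: c
  Read 'e': push. Stack: ce
  Read 'e': matches stack top 'e' => pop. Stack: c
  Read 'a': push. Stack: ca
Final stack: "ca" (length 2)

2


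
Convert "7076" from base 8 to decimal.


Input: "7076" in base 8
Positional expansion:
  Digit '7' (value 7) x 8^3 = 3584
  Digit '0' (value 0) x 8^2 = 0
  Digit '7' (value 7) x 8^1 = 56
  Digit '6' (value 6) x 8^0 = 6
Sum = 3646

3646


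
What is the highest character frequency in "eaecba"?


Input: eaecba
Character counts:
  'a': 2
  'b': 1
  'c': 1
  'e': 2
Maximum frequency: 2

2


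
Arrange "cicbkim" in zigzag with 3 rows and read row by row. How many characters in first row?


Zigzag "cicbkim" into 3 rows:
Placing characters:
  'c' => row 0
  'i' => row 1
  'c' => row 2
  'b' => row 1
  'k' => row 0
  'i' => row 1
  'm' => row 2
Rows:
  Row 0: "ck"
  Row 1: "ibi"
  Row 2: "cm"
First row length: 2

2


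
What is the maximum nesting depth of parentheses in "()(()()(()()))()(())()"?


Input: "()(()()(()()))()(())()"
Tracking depth:
  Position 0 '(': depth becomes 1
  Position 1 ')': depth becomes 0
  Position 2 '(': depth becomes 1
  Position 3 '(': depth becomes 2
  Position 4 ')': depth becomes 1
  Position 5 '(': depth becomes 2
  Position 6 ')': depth becomes 1
  Position 7 '(': depth becomes 2
  Position 8 '(': depth becomes 3
  Position 9 ')': depth becomes 2
  Position 10 '(': depth becomes 3
  Position 11 ')': depth becomes 2
  Position 12 ')': depth becomes 1
  Position 13 ')': depth becomes 0
  Position 14 '(': depth becomes 1
  Position 15 ')': depth becomes 0
  Position 16 '(': depth becomes 1
  Position 17 '(': depth becomes 2
  Position 18 ')': depth becomes 1
  Position 19 ')': depth becomes 0
  Position 20 '(': depth becomes 1
  Position 21 ')': depth becomes 0
Maximum depth reached: 3

3


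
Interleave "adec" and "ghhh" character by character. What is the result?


Interleaving "adec" and "ghhh":
  Position 0: 'a' from first, 'g' from second => "ag"
  Position 1: 'd' from first, 'h' from second => "dh"
  Position 2: 'e' from first, 'h' from second => "eh"
  Position 3: 'c' from first, 'h' from second => "ch"
Result: agdhehch

agdhehch


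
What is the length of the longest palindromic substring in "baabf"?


Input: "baabf"
Checking substrings for palindromes:
  [0:4] "baab" (len 4) => palindrome
  [1:3] "aa" (len 2) => palindrome
Longest palindromic substring: "baab" with length 4

4


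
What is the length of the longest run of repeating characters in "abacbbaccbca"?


Input: "abacbbaccbca"
Scanning for longest run:
  Position 1 ('b'): new char, reset run to 1
  Position 2 ('a'): new char, reset run to 1
  Position 3 ('c'): new char, reset run to 1
  Position 4 ('b'): new char, reset run to 1
  Position 5 ('b'): continues run of 'b', length=2
  Position 6 ('a'): new char, reset run to 1
  Position 7 ('c'): new char, reset run to 1
  Position 8 ('c'): continues run of 'c', length=2
  Position 9 ('b'): new char, reset run to 1
  Position 10 ('c'): new char, reset run to 1
  Position 11 ('a'): new char, reset run to 1
Longest run: 'b' with length 2

2


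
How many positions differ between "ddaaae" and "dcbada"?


Comparing "ddaaae" and "dcbada" position by position:
  Position 0: 'd' vs 'd' => same
  Position 1: 'd' vs 'c' => DIFFER
  Position 2: 'a' vs 'b' => DIFFER
  Position 3: 'a' vs 'a' => same
  Position 4: 'a' vs 'd' => DIFFER
  Position 5: 'e' vs 'a' => DIFFER
Positions that differ: 4

4


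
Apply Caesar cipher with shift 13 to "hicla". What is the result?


Caesar cipher: shift "hicla" by 13
  'h' (pos 7) + 13 = pos 20 = 'u'
  'i' (pos 8) + 13 = pos 21 = 'v'
  'c' (pos 2) + 13 = pos 15 = 'p'
  'l' (pos 11) + 13 = pos 24 = 'y'
  'a' (pos 0) + 13 = pos 13 = 'n'
Result: uvpyn

uvpyn


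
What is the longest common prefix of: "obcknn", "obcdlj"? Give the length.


Words: obcknn, obcdlj
  Position 0: all 'o' => match
  Position 1: all 'b' => match
  Position 2: all 'c' => match
  Position 3: ('k', 'd') => mismatch, stop
LCP = "obc" (length 3)

3


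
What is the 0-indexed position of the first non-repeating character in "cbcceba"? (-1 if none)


Input: cbcceba
Character frequencies:
  'a': 1
  'b': 2
  'c': 3
  'e': 1
Scanning left to right for freq == 1:
  Position 0 ('c'): freq=3, skip
  Position 1 ('b'): freq=2, skip
  Position 2 ('c'): freq=3, skip
  Position 3 ('c'): freq=3, skip
  Position 4 ('e'): unique! => answer = 4

4


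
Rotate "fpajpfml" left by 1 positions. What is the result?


Input: "fpajpfml", rotate left by 1
First 1 characters: "f"
Remaining characters: "pajpfml"
Concatenate remaining + first: "pajpfml" + "f" = "pajpfmlf"

pajpfmlf


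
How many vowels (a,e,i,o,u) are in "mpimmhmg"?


Input: mpimmhmg
Checking each character:
  'm' at position 0: consonant
  'p' at position 1: consonant
  'i' at position 2: vowel (running total: 1)
  'm' at position 3: consonant
  'm' at position 4: consonant
  'h' at position 5: consonant
  'm' at position 6: consonant
  'g' at position 7: consonant
Total vowels: 1

1


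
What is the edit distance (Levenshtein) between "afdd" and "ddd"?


Computing edit distance: "afdd" -> "ddd"
DP table:
           d    d    d
      0    1    2    3
  a   1    1    2    3
  f   2    2    2    3
  d   3    2    2    2
  d   4    3    2    2
Edit distance = dp[4][3] = 2

2


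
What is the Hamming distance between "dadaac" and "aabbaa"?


Comparing "dadaac" and "aabbaa" position by position:
  Position 0: 'd' vs 'a' => differ
  Position 1: 'a' vs 'a' => same
  Position 2: 'd' vs 'b' => differ
  Position 3: 'a' vs 'b' => differ
  Position 4: 'a' vs 'a' => same
  Position 5: 'c' vs 'a' => differ
Total differences (Hamming distance): 4

4


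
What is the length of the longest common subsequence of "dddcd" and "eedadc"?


LCS of "dddcd" and "eedadc"
DP table:
           e    e    d    a    d    c
      0    0    0    0    0    0    0
  d   0    0    0    1    1    1    1
  d   0    0    0    1    1    2    2
  d   0    0    0    1    1    2    2
  c   0    0    0    1    1    2    3
  d   0    0    0    1    1    2    3
LCS length = dp[5][6] = 3

3


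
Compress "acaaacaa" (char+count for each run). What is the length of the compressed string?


Input: acaaacaa
Runs:
  'a' x 1 => "a1"
  'c' x 1 => "c1"
  'a' x 3 => "a3"
  'c' x 1 => "c1"
  'a' x 2 => "a2"
Compressed: "a1c1a3c1a2"
Compressed length: 10

10


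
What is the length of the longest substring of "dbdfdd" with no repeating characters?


Input: "dbdfdd"
Sliding window (track last position of each char):
  Position 0 ('d'): window [0,0] length 1 -- new best
  Position 1 ('b'): window [0,1] length 2 -- new best
  Position 2 ('d'): repeat (last at 0), move window start to 1
  Position 2 ('d'): window [1,2] length 2
  Position 3 ('f'): window [1,3] length 3 -- new best
  Position 4 ('d'): repeat (last at 2), move window start to 3
  Position 4 ('d'): window [3,4] length 2
  Position 5 ('d'): repeat (last at 4), move window start to 5
  Position 5 ('d'): window [5,5] length 1
Longest substring with no repeats: "bdf" with length 3

3


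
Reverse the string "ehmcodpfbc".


Input: ehmcodpfbc
Reading characters right to left:
  Position 9: 'c'
  Position 8: 'b'
  Position 7: 'f'
  Position 6: 'p'
  Position 5: 'd'
  Position 4: 'o'
  Position 3: 'c'
  Position 2: 'm'
  Position 1: 'h'
  Position 0: 'e'
Reversed: cbfpdocmhe

cbfpdocmhe


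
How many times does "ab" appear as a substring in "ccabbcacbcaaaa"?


Searching for "ab" in "ccabbcacbcaaaa"
Scanning each position:
  Position 0: "cc" => no
  Position 1: "ca" => no
  Position 2: "ab" => MATCH
  Position 3: "bb" => no
  Position 4: "bc" => no
  Position 5: "ca" => no
  Position 6: "ac" => no
  Position 7: "cb" => no
  Position 8: "bc" => no
  Position 9: "ca" => no
  Position 10: "aa" => no
  Position 11: "aa" => no
  Position 12: "aa" => no
Total occurrences: 1

1


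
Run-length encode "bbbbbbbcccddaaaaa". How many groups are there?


Input: bbbbbbbcccddaaaaa
Scanning for consecutive runs:
  Group 1: 'b' x 7 (positions 0-6)
  Group 2: 'c' x 3 (positions 7-9)
  Group 3: 'd' x 2 (positions 10-11)
  Group 4: 'a' x 5 (positions 12-16)
Total groups: 4

4


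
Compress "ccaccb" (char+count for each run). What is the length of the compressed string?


Input: ccaccb
Runs:
  'c' x 2 => "c2"
  'a' x 1 => "a1"
  'c' x 2 => "c2"
  'b' x 1 => "b1"
Compressed: "c2a1c2b1"
Compressed length: 8

8


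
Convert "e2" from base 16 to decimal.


Input: "e2" in base 16
Positional expansion:
  Digit 'e' (value 14) x 16^1 = 224
  Digit '2' (value 2) x 16^0 = 2
Sum = 226

226


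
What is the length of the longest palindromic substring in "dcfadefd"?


Input: "dcfadefd"
Checking substrings for palindromes:
  No multi-char palindromic substrings found
Longest palindromic substring: "d" with length 1

1


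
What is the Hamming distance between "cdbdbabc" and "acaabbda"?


Comparing "cdbdbabc" and "acaabbda" position by position:
  Position 0: 'c' vs 'a' => differ
  Position 1: 'd' vs 'c' => differ
  Position 2: 'b' vs 'a' => differ
  Position 3: 'd' vs 'a' => differ
  Position 4: 'b' vs 'b' => same
  Position 5: 'a' vs 'b' => differ
  Position 6: 'b' vs 'd' => differ
  Position 7: 'c' vs 'a' => differ
Total differences (Hamming distance): 7

7


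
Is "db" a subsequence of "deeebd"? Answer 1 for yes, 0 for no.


Check if "db" is a subsequence of "deeebd"
Greedy scan:
  Position 0 ('d'): matches sub[0] = 'd'
  Position 1 ('e'): no match needed
  Position 2 ('e'): no match needed
  Position 3 ('e'): no match needed
  Position 4 ('b'): matches sub[1] = 'b'
  Position 5 ('d'): no match needed
All 2 characters matched => is a subsequence

1


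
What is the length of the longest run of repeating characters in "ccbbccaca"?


Input: "ccbbccaca"
Scanning for longest run:
  Position 1 ('c'): continues run of 'c', length=2
  Position 2 ('b'): new char, reset run to 1
  Position 3 ('b'): continues run of 'b', length=2
  Position 4 ('c'): new char, reset run to 1
  Position 5 ('c'): continues run of 'c', length=2
  Position 6 ('a'): new char, reset run to 1
  Position 7 ('c'): new char, reset run to 1
  Position 8 ('a'): new char, reset run to 1
Longest run: 'c' with length 2

2


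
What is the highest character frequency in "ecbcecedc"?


Input: ecbcecedc
Character counts:
  'b': 1
  'c': 4
  'd': 1
  'e': 3
Maximum frequency: 4

4


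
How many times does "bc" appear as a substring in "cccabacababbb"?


Searching for "bc" in "cccabacababbb"
Scanning each position:
  Position 0: "cc" => no
  Position 1: "cc" => no
  Position 2: "ca" => no
  Position 3: "ab" => no
  Position 4: "ba" => no
  Position 5: "ac" => no
  Position 6: "ca" => no
  Position 7: "ab" => no
  Position 8: "ba" => no
  Position 9: "ab" => no
  Position 10: "bb" => no
  Position 11: "bb" => no
Total occurrences: 0

0


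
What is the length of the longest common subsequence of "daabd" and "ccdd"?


LCS of "daabd" and "ccdd"
DP table:
           c    c    d    d
      0    0    0    0    0
  d   0    0    0    1    1
  a   0    0    0    1    1
  a   0    0    0    1    1
  b   0    0    0    1    1
  d   0    0    0    1    2
LCS length = dp[5][4] = 2

2


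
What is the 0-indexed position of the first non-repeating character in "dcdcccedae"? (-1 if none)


Input: dcdcccedae
Character frequencies:
  'a': 1
  'c': 4
  'd': 3
  'e': 2
Scanning left to right for freq == 1:
  Position 0 ('d'): freq=3, skip
  Position 1 ('c'): freq=4, skip
  Position 2 ('d'): freq=3, skip
  Position 3 ('c'): freq=4, skip
  Position 4 ('c'): freq=4, skip
  Position 5 ('c'): freq=4, skip
  Position 6 ('e'): freq=2, skip
  Position 7 ('d'): freq=3, skip
  Position 8 ('a'): unique! => answer = 8

8


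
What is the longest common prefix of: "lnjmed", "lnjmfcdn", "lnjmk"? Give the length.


Words: lnjmed, lnjmfcdn, lnjmk
  Position 0: all 'l' => match
  Position 1: all 'n' => match
  Position 2: all 'j' => match
  Position 3: all 'm' => match
  Position 4: ('e', 'f', 'k') => mismatch, stop
LCP = "lnjm" (length 4)

4


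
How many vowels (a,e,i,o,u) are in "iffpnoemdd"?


Input: iffpnoemdd
Checking each character:
  'i' at position 0: vowel (running total: 1)
  'f' at position 1: consonant
  'f' at position 2: consonant
  'p' at position 3: consonant
  'n' at position 4: consonant
  'o' at position 5: vowel (running total: 2)
  'e' at position 6: vowel (running total: 3)
  'm' at position 7: consonant
  'd' at position 8: consonant
  'd' at position 9: consonant
Total vowels: 3

3


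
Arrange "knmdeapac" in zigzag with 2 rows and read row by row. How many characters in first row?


Zigzag "knmdeapac" into 2 rows:
Placing characters:
  'k' => row 0
  'n' => row 1
  'm' => row 0
  'd' => row 1
  'e' => row 0
  'a' => row 1
  'p' => row 0
  'a' => row 1
  'c' => row 0
Rows:
  Row 0: "kmepc"
  Row 1: "ndaa"
First row length: 5

5


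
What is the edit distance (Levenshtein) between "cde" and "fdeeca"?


Computing edit distance: "cde" -> "fdeeca"
DP table:
           f    d    e    e    c    a
      0    1    2    3    4    5    6
  c   1    1    2    3    4    4    5
  d   2    2    1    2    3    4    5
  e   3    3    2    1    2    3    4
Edit distance = dp[3][6] = 4

4


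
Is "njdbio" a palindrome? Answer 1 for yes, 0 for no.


Input: njdbio
Reversed: oibdjn
  Compare pos 0 ('n') with pos 5 ('o'): MISMATCH
  Compare pos 1 ('j') with pos 4 ('i'): MISMATCH
  Compare pos 2 ('d') with pos 3 ('b'): MISMATCH
Result: not a palindrome

0


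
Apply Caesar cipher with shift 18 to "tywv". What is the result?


Caesar cipher: shift "tywv" by 18
  't' (pos 19) + 18 = pos 11 = 'l'
  'y' (pos 24) + 18 = pos 16 = 'q'
  'w' (pos 22) + 18 = pos 14 = 'o'
  'v' (pos 21) + 18 = pos 13 = 'n'
Result: lqon

lqon


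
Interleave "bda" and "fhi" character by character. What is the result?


Interleaving "bda" and "fhi":
  Position 0: 'b' from first, 'f' from second => "bf"
  Position 1: 'd' from first, 'h' from second => "dh"
  Position 2: 'a' from first, 'i' from second => "ai"
Result: bfdhai

bfdhai


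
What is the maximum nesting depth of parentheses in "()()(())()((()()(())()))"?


Input: "()()(())()((()()(())()))"
Tracking depth:
  Position 0 '(': depth becomes 1
  Position 1 ')': depth becomes 0
  Position 2 '(': depth becomes 1
  Position 3 ')': depth becomes 0
  Position 4 '(': depth becomes 1
  Position 5 '(': depth becomes 2
  Position 6 ')': depth becomes 1
  Position 7 ')': depth becomes 0
  Position 8 '(': depth becomes 1
  Position 9 ')': depth becomes 0
  Position 10 '(': depth becomes 1
  Position 11 '(': depth becomes 2
  Position 12 '(': depth becomes 3
  Position 13 ')': depth becomes 2
  Position 14 '(': depth becomes 3
  Position 15 ')': depth becomes 2
  Position 16 '(': depth becomes 3
  Position 17 '(': depth becomes 4
  Position 18 ')': depth becomes 3
  Position 19 ')': depth becomes 2
  Position 20 '(': depth becomes 3
  Position 21 ')': depth becomes 2
  Position 22 ')': depth becomes 1
  Position 23 ')': depth becomes 0
Maximum depth reached: 4

4


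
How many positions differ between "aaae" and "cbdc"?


Comparing "aaae" and "cbdc" position by position:
  Position 0: 'a' vs 'c' => DIFFER
  Position 1: 'a' vs 'b' => DIFFER
  Position 2: 'a' vs 'd' => DIFFER
  Position 3: 'e' vs 'c' => DIFFER
Positions that differ: 4

4


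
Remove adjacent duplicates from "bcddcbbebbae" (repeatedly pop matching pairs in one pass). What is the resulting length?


Input: bcddcbbebbae
Stack-based adjacent duplicate removal:
  Read 'b': push. Stack: b
  Read 'c': push. Stack: bc
  Read 'd': push. Stack: bcd
  Read 'd': matches stack top 'd' => pop. Stack: bc
  Read 'c': matches stack top 'c' => pop. Stack: b
  Read 'b': matches stack top 'b' => pop. Stack: (empty)
  Read 'b': push. Stack: b
  Read 'e': push. Stack: be
  Read 'b': push. Stack: beb
  Read 'b': matches stack top 'b' => pop. Stack: be
  Read 'a': push. Stack: bea
  Read 'e': push. Stack: beae
Final stack: "beae" (length 4)

4
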